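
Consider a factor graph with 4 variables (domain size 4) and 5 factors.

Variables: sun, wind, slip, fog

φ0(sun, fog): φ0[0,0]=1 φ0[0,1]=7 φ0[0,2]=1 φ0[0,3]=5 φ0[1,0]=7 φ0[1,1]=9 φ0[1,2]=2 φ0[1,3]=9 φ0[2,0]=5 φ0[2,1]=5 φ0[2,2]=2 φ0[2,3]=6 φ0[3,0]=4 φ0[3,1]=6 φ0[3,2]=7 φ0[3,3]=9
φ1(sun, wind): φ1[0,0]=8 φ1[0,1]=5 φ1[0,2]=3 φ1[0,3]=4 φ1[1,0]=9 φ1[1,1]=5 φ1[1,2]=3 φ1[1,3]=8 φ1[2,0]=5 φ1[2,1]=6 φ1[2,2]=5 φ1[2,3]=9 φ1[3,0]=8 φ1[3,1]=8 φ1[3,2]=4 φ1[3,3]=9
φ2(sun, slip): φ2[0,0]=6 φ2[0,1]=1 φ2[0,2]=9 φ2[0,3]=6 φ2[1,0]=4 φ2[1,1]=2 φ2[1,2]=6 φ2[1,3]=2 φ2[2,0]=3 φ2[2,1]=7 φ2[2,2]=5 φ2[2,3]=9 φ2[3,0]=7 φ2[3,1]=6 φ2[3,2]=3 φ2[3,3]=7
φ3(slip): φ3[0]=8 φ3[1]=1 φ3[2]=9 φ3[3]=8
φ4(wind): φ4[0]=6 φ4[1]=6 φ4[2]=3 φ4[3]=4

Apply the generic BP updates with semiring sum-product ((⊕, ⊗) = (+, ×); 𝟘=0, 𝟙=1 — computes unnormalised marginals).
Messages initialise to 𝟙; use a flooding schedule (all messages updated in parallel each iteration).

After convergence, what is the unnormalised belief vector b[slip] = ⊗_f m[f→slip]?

b[slip] = [437424, 45398, 494910, 484512]

init: all messages = 𝟙 over 4 values
r1 m[φ0→sun] = [14, 27, 18, 26]
r1 m[φ0→fog] = [17, 27, 12, 29]
r1 m[φ1→sun] = [20, 25, 25, 29]
r1 m[φ1→wind] = [30, 24, 15, 30]
r1 m[φ2→sun] = [22, 14, 24, 23]
r1 m[φ2→slip] = [20, 16, 23, 24]
r1 m[φ3→slip] = [8, 1, 9, 8]
r1 m[φ4→wind] = [6, 6, 3, 4]
r1 m[sun→φ0] = [1, 1, 1, 1]
r1 m[sun→φ1] = [1, 1, 1, 1]
r1 m[sun→φ2] = [1, 1, 1, 1]
r1 m[wind→φ1] = [1, 1, 1, 1]
r1 m[wind→φ4] = [1, 1, 1, 1]
r1 m[slip→φ2] = [1, 1, 1, 1]
r1 m[slip→φ3] = [1, 1, 1, 1]
r1 m[fog→φ0] = [1, 1, 1, 1]
r2 m[φ0→sun] = [14, 27, 18, 26]
r2 m[φ0→fog] = [17, 27, 12, 29]
r2 m[φ1→sun] = [20, 25, 25, 29]
r2 m[φ1→wind] = [30, 24, 15, 30]
r2 m[φ2→sun] = [22, 14, 24, 23]
r2 m[φ2→slip] = [20, 16, 23, 24]
r2 m[φ3→slip] = [8, 1, 9, 8]
r2 m[φ4→wind] = [6, 6, 3, 4]
r2 m[sun→φ0] = [440, 350, 600, 667]
r2 m[sun→φ1] = [308, 378, 432, 598]
r2 m[sun→φ2] = [280, 675, 450, 754]
r2 m[wind→φ1] = [6, 6, 3, 4]
r2 m[wind→φ4] = [30, 24, 15, 30]
r2 m[slip→φ2] = [8, 1, 9, 8]
r2 m[slip→φ3] = [20, 16, 23, 24]
r2 m[fog→φ0] = [1, 1, 1, 1]
r3 m[φ0→sun] = [14, 27, 18, 26]
r3 m[φ0→fog] = [8558, 13232, 7009, 14953]
r3 m[φ1→sun] = [103, 125, 117, 144]
r3 m[φ1→wind] = [12810, 10806, 6610, 13526]
r3 m[φ2→sun] = [178, 104, 148, 145]
r3 m[φ2→slip] = [11008, 9304, 11082, 12358]
r3 m[φ3→slip] = [8, 1, 9, 8]
r3 m[φ4→wind] = [6, 6, 3, 4]
r3 m[sun→φ0] = [440, 350, 600, 667]
r3 m[sun→φ1] = [308, 378, 432, 598]
r3 m[sun→φ2] = [280, 675, 450, 754]
r3 m[wind→φ1] = [6, 6, 3, 4]
r3 m[wind→φ4] = [30, 24, 15, 30]
r3 m[slip→φ2] = [8, 1, 9, 8]
r3 m[slip→φ3] = [20, 16, 23, 24]
r3 m[fog→φ0] = [1, 1, 1, 1]
r4 m[φ0→sun] = [14, 27, 18, 26]
r4 m[φ0→fog] = [8558, 13232, 7009, 14953]
r4 m[φ1→sun] = [103, 125, 117, 144]
r4 m[φ1→wind] = [12810, 10806, 6610, 13526]
r4 m[φ2→sun] = [178, 104, 148, 145]
r4 m[φ2→slip] = [11008, 9304, 11082, 12358]
r4 m[φ3→slip] = [8, 1, 9, 8]
r4 m[φ4→wind] = [6, 6, 3, 4]
r4 m[sun→φ0] = [18334, 13000, 17316, 20880]
r4 m[sun→φ1] = [2492, 2808, 2664, 3770]
r4 m[sun→φ2] = [1442, 3375, 2106, 3744]
r4 m[wind→φ1] = [6, 6, 3, 4]
r4 m[wind→φ4] = [12810, 10806, 6610, 13526]
r4 m[slip→φ2] = [8, 1, 9, 8]
r4 m[slip→φ3] = [11008, 9304, 11082, 12358]
r4 m[fog→φ0] = [1, 1, 1, 1]
r5 m[φ0→sun] = [14, 27, 18, 26]
r5 m[φ0→fog] = [279434, 457198, 225126, 500486]
r5 m[φ1→sun] = [103, 125, 117, 144]
r5 m[φ1→wind] = [88688, 72644, 44300, 90338]
r5 m[φ2→sun] = [178, 104, 148, 145]
r5 m[φ2→slip] = [54678, 45398, 54990, 60564]
r5 m[φ3→slip] = [8, 1, 9, 8]
r5 m[φ4→wind] = [6, 6, 3, 4]
r5 m[sun→φ0] = [18334, 13000, 17316, 20880]
r5 m[sun→φ1] = [2492, 2808, 2664, 3770]
r5 m[sun→φ2] = [1442, 3375, 2106, 3744]
r5 m[wind→φ1] = [6, 6, 3, 4]
r5 m[wind→φ4] = [12810, 10806, 6610, 13526]
r5 m[slip→φ2] = [8, 1, 9, 8]
r5 m[slip→φ3] = [11008, 9304, 11082, 12358]
r5 m[fog→φ0] = [1, 1, 1, 1]
r6 m[φ0→sun] = [14, 27, 18, 26]
r6 m[φ0→fog] = [279434, 457198, 225126, 500486]
r6 m[φ1→sun] = [103, 125, 117, 144]
r6 m[φ1→wind] = [88688, 72644, 44300, 90338]
r6 m[φ2→sun] = [178, 104, 148, 145]
r6 m[φ2→slip] = [54678, 45398, 54990, 60564]
r6 m[φ3→slip] = [8, 1, 9, 8]
r6 m[φ4→wind] = [6, 6, 3, 4]
r6 m[sun→φ0] = [18334, 13000, 17316, 20880]
r6 m[sun→φ1] = [2492, 2808, 2664, 3770]
r6 m[sun→φ2] = [1442, 3375, 2106, 3744]
r6 m[wind→φ1] = [6, 6, 3, 4]
r6 m[wind→φ4] = [88688, 72644, 44300, 90338]
r6 m[slip→φ2] = [8, 1, 9, 8]
r6 m[slip→φ3] = [54678, 45398, 54990, 60564]
r6 m[fog→φ0] = [1, 1, 1, 1]
r7 m[φ0→sun] = [14, 27, 18, 26]
r7 m[φ0→fog] = [279434, 457198, 225126, 500486]
r7 m[φ1→sun] = [103, 125, 117, 144]
r7 m[φ1→wind] = [88688, 72644, 44300, 90338]
r7 m[φ2→sun] = [178, 104, 148, 145]
r7 m[φ2→slip] = [54678, 45398, 54990, 60564]
r7 m[φ3→slip] = [8, 1, 9, 8]
r7 m[φ4→wind] = [6, 6, 3, 4]
r7 m[sun→φ0] = [18334, 13000, 17316, 20880]
r7 m[sun→φ1] = [2492, 2808, 2664, 3770]
r7 m[sun→φ2] = [1442, 3375, 2106, 3744]
r7 m[wind→φ1] = [6, 6, 3, 4]
r7 m[wind→φ4] = [88688, 72644, 44300, 90338]
r7 m[slip→φ2] = [8, 1, 9, 8]
r7 m[slip→φ3] = [54678, 45398, 54990, 60564]
r7 m[fog→φ0] = [1, 1, 1, 1]
fixed point reached at round 7
b[slip] = ⊗ incoming = [437424, 45398, 494910, 484512]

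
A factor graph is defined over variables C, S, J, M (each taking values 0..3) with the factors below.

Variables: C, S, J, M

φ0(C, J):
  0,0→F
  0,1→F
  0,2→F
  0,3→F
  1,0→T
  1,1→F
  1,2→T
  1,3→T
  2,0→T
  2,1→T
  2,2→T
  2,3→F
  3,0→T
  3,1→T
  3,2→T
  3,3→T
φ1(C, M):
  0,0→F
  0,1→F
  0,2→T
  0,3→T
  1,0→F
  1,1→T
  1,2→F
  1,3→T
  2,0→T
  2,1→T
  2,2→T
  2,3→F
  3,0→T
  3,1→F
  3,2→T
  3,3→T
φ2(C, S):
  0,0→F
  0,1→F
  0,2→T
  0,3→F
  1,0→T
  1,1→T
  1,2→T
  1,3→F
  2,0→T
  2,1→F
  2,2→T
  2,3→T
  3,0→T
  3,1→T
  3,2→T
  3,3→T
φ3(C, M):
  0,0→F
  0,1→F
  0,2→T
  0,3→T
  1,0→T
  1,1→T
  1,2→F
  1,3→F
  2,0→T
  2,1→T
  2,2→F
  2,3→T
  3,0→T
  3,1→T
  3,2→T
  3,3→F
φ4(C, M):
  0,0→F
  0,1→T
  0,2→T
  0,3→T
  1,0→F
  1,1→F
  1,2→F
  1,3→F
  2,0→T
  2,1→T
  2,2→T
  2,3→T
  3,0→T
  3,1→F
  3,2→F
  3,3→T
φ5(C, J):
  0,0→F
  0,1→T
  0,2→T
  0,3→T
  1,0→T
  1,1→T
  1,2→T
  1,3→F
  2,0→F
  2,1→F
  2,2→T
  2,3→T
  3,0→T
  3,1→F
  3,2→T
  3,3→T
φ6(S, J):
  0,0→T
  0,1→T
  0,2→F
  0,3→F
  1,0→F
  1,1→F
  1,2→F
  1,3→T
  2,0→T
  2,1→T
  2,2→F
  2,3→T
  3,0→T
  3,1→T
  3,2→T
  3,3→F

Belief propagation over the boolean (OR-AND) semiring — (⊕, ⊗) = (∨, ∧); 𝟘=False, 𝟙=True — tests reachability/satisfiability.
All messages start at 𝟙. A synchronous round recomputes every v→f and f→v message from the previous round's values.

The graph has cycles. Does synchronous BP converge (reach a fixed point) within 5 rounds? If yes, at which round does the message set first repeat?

CONVERGED at round 5

init: all messages = 𝟙 over 4 values
r1 m[φ0→C] = [F, T, T, T]
r1 m[φ0→J] = [T, T, T, T]
r1 m[φ1→C] = [T, T, T, T]
r1 m[φ1→M] = [T, T, T, T]
r1 m[φ2→C] = [T, T, T, T]
r1 m[φ2→S] = [T, T, T, T]
r1 m[φ3→C] = [T, T, T, T]
r1 m[φ3→M] = [T, T, T, T]
r1 m[φ4→C] = [T, F, T, T]
r1 m[φ4→M] = [T, T, T, T]
r1 m[φ5→C] = [T, T, T, T]
r1 m[φ5→J] = [T, T, T, T]
r1 m[φ6→S] = [T, T, T, T]
r1 m[φ6→J] = [T, T, T, T]
r1 m[C→φ0] = [T, T, T, T]
r1 m[C→φ1] = [T, T, T, T]
r1 m[C→φ2] = [T, T, T, T]
r1 m[C→φ3] = [T, T, T, T]
r1 m[C→φ4] = [T, T, T, T]
r1 m[C→φ5] = [T, T, T, T]
r1 m[S→φ2] = [T, T, T, T]
r1 m[S→φ6] = [T, T, T, T]
r1 m[J→φ0] = [T, T, T, T]
r1 m[J→φ5] = [T, T, T, T]
r1 m[J→φ6] = [T, T, T, T]
r1 m[M→φ1] = [T, T, T, T]
r1 m[M→φ3] = [T, T, T, T]
r1 m[M→φ4] = [T, T, T, T]
r2 m[φ0→C] = [F, T, T, T]
r2 m[φ0→J] = [T, T, T, T]
r2 m[φ1→C] = [T, T, T, T]
r2 m[φ1→M] = [T, T, T, T]
r2 m[φ2→C] = [T, T, T, T]
r2 m[φ2→S] = [T, T, T, T]
r2 m[φ3→C] = [T, T, T, T]
r2 m[φ3→M] = [T, T, T, T]
r2 m[φ4→C] = [T, F, T, T]
r2 m[φ4→M] = [T, T, T, T]
r2 m[φ5→C] = [T, T, T, T]
r2 m[φ5→J] = [T, T, T, T]
r2 m[φ6→S] = [T, T, T, T]
r2 m[φ6→J] = [T, T, T, T]
r2 m[C→φ0] = [T, F, T, T]
r2 m[C→φ1] = [F, F, T, T]
r2 m[C→φ2] = [F, F, T, T]
r2 m[C→φ3] = [F, F, T, T]
r2 m[C→φ4] = [F, T, T, T]
r2 m[C→φ5] = [F, F, T, T]
r2 m[S→φ2] = [T, T, T, T]
r2 m[S→φ6] = [T, T, T, T]
r2 m[J→φ0] = [T, T, T, T]
r2 m[J→φ5] = [T, T, T, T]
r2 m[J→φ6] = [T, T, T, T]
r2 m[M→φ1] = [T, T, T, T]
r2 m[M→φ3] = [T, T, T, T]
r2 m[M→φ4] = [T, T, T, T]
r3 m[φ0→C] = [F, T, T, T]
r3 m[φ0→J] = [T, T, T, T]
r3 m[φ1→C] = [T, T, T, T]
r3 m[φ1→M] = [T, T, T, T]
r3 m[φ2→C] = [T, T, T, T]
r3 m[φ2→S] = [T, T, T, T]
r3 m[φ3→C] = [T, T, T, T]
r3 m[φ3→M] = [T, T, T, T]
r3 m[φ4→C] = [T, F, T, T]
r3 m[φ4→M] = [T, T, T, T]
r3 m[φ5→C] = [T, T, T, T]
r3 m[φ5→J] = [T, F, T, T]
r3 m[φ6→S] = [T, T, T, T]
r3 m[φ6→J] = [T, T, T, T]
r3 m[C→φ0] = [T, F, T, T]
r3 m[C→φ1] = [F, F, T, T]
r3 m[C→φ2] = [F, F, T, T]
r3 m[C→φ3] = [F, F, T, T]
r3 m[C→φ4] = [F, T, T, T]
r3 m[C→φ5] = [F, F, T, T]
r3 m[S→φ2] = [T, T, T, T]
r3 m[S→φ6] = [T, T, T, T]
r3 m[J→φ0] = [T, T, T, T]
r3 m[J→φ5] = [T, T, T, T]
r3 m[J→φ6] = [T, T, T, T]
r3 m[M→φ1] = [T, T, T, T]
r3 m[M→φ3] = [T, T, T, T]
r3 m[M→φ4] = [T, T, T, T]
r4 m[φ0→C] = [F, T, T, T]
r4 m[φ0→J] = [T, T, T, T]
r4 m[φ1→C] = [T, T, T, T]
r4 m[φ1→M] = [T, T, T, T]
r4 m[φ2→C] = [T, T, T, T]
r4 m[φ2→S] = [T, T, T, T]
r4 m[φ3→C] = [T, T, T, T]
r4 m[φ3→M] = [T, T, T, T]
r4 m[φ4→C] = [T, F, T, T]
r4 m[φ4→M] = [T, T, T, T]
r4 m[φ5→C] = [T, T, T, T]
r4 m[φ5→J] = [T, F, T, T]
r4 m[φ6→S] = [T, T, T, T]
r4 m[φ6→J] = [T, T, T, T]
r4 m[C→φ0] = [T, F, T, T]
r4 m[C→φ1] = [F, F, T, T]
r4 m[C→φ2] = [F, F, T, T]
r4 m[C→φ3] = [F, F, T, T]
r4 m[C→φ4] = [F, T, T, T]
r4 m[C→φ5] = [F, F, T, T]
r4 m[S→φ2] = [T, T, T, T]
r4 m[S→φ6] = [T, T, T, T]
r4 m[J→φ0] = [T, F, T, T]
r4 m[J→φ5] = [T, T, T, T]
r4 m[J→φ6] = [T, F, T, T]
r4 m[M→φ1] = [T, T, T, T]
r4 m[M→φ3] = [T, T, T, T]
r4 m[M→φ4] = [T, T, T, T]
r5 m[φ0→C] = [F, T, T, T]
r5 m[φ0→J] = [T, T, T, T]
r5 m[φ1→C] = [T, T, T, T]
r5 m[φ1→M] = [T, T, T, T]
r5 m[φ2→C] = [T, T, T, T]
r5 m[φ2→S] = [T, T, T, T]
r5 m[φ3→C] = [T, T, T, T]
r5 m[φ3→M] = [T, T, T, T]
r5 m[φ4→C] = [T, F, T, T]
r5 m[φ4→M] = [T, T, T, T]
r5 m[φ5→C] = [T, T, T, T]
r5 m[φ5→J] = [T, F, T, T]
r5 m[φ6→S] = [T, T, T, T]
r5 m[φ6→J] = [T, T, T, T]
r5 m[C→φ0] = [T, F, T, T]
r5 m[C→φ1] = [F, F, T, T]
r5 m[C→φ2] = [F, F, T, T]
r5 m[C→φ3] = [F, F, T, T]
r5 m[C→φ4] = [F, T, T, T]
r5 m[C→φ5] = [F, F, T, T]
r5 m[S→φ2] = [T, T, T, T]
r5 m[S→φ6] = [T, T, T, T]
r5 m[J→φ0] = [T, F, T, T]
r5 m[J→φ5] = [T, T, T, T]
r5 m[J→φ6] = [T, F, T, T]
r5 m[M→φ1] = [T, T, T, T]
r5 m[M→φ3] = [T, T, T, T]
r5 m[M→φ4] = [T, T, T, T]
fixed point reached at round 5
messages reach a fixed point at round 5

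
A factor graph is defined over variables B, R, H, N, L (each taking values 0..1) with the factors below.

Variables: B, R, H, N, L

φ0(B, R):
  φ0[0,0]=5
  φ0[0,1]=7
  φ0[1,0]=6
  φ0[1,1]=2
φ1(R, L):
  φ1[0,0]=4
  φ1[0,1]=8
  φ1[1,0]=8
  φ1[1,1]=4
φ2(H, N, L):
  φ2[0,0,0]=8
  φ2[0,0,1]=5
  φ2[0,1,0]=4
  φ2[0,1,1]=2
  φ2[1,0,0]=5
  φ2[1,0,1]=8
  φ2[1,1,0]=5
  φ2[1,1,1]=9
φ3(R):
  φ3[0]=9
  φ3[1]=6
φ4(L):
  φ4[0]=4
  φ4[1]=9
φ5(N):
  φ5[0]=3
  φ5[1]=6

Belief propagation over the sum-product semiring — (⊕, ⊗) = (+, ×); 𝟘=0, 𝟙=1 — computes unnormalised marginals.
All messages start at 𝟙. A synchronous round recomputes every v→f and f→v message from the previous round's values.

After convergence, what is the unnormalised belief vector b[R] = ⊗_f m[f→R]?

init: all messages = 𝟙 over 2 values
r1 m[φ0→B] = [12, 8]
r1 m[φ0→R] = [11, 9]
r1 m[φ1→R] = [12, 12]
r1 m[φ1→L] = [12, 12]
r1 m[φ2→H] = [19, 27]
r1 m[φ2→N] = [26, 20]
r1 m[φ2→L] = [22, 24]
r1 m[φ3→R] = [9, 6]
r1 m[φ4→L] = [4, 9]
r1 m[φ5→N] = [3, 6]
r1 m[B→φ0] = [1, 1]
r1 m[R→φ0] = [1, 1]
r1 m[R→φ1] = [1, 1]
r1 m[R→φ3] = [1, 1]
r1 m[H→φ2] = [1, 1]
r1 m[N→φ2] = [1, 1]
r1 m[N→φ5] = [1, 1]
r1 m[L→φ1] = [1, 1]
r1 m[L→φ2] = [1, 1]
r1 m[L→φ4] = [1, 1]
r2 m[φ0→B] = [12, 8]
r2 m[φ0→R] = [11, 9]
r2 m[φ1→R] = [12, 12]
r2 m[φ1→L] = [12, 12]
r2 m[φ2→H] = [19, 27]
r2 m[φ2→N] = [26, 20]
r2 m[φ2→L] = [22, 24]
r2 m[φ3→R] = [9, 6]
r2 m[φ4→L] = [4, 9]
r2 m[φ5→N] = [3, 6]
r2 m[B→φ0] = [1, 1]
r2 m[R→φ0] = [108, 72]
r2 m[R→φ1] = [99, 54]
r2 m[R→φ3] = [132, 108]
r2 m[H→φ2] = [1, 1]
r2 m[N→φ2] = [3, 6]
r2 m[N→φ5] = [26, 20]
r2 m[L→φ1] = [88, 216]
r2 m[L→φ2] = [48, 108]
r2 m[L→φ4] = [264, 288]
r3 m[φ0→B] = [1044, 792]
r3 m[φ0→R] = [11, 9]
r3 m[φ1→R] = [2080, 1568]
r3 m[φ1→L] = [828, 1008]
r3 m[φ2→H] = [5220, 10584]
r3 m[φ2→N] = [2028, 1620]
r3 m[φ2→L] = [93, 105]
r3 m[φ3→R] = [9, 6]
r3 m[φ4→L] = [4, 9]
r3 m[φ5→N] = [3, 6]
r3 m[B→φ0] = [1, 1]
r3 m[R→φ0] = [108, 72]
r3 m[R→φ1] = [99, 54]
r3 m[R→φ3] = [132, 108]
r3 m[H→φ2] = [1, 1]
r3 m[N→φ2] = [3, 6]
r3 m[N→φ5] = [26, 20]
r3 m[L→φ1] = [88, 216]
r3 m[L→φ2] = [48, 108]
r3 m[L→φ4] = [264, 288]
r4 m[φ0→B] = [1044, 792]
r4 m[φ0→R] = [11, 9]
r4 m[φ1→R] = [2080, 1568]
r4 m[φ1→L] = [828, 1008]
r4 m[φ2→H] = [5220, 10584]
r4 m[φ2→N] = [2028, 1620]
r4 m[φ2→L] = [93, 105]
r4 m[φ3→R] = [9, 6]
r4 m[φ4→L] = [4, 9]
r4 m[φ5→N] = [3, 6]
r4 m[B→φ0] = [1, 1]
r4 m[R→φ0] = [18720, 9408]
r4 m[R→φ1] = [99, 54]
r4 m[R→φ3] = [22880, 14112]
r4 m[H→φ2] = [1, 1]
r4 m[N→φ2] = [3, 6]
r4 m[N→φ5] = [2028, 1620]
r4 m[L→φ1] = [372, 945]
r4 m[L→φ2] = [3312, 9072]
r4 m[L→φ4] = [77004, 105840]
r5 m[φ0→B] = [159456, 131136]
r5 m[φ0→R] = [11, 9]
r5 m[φ1→R] = [9048, 6756]
r5 m[φ1→L] = [828, 1008]
r5 m[φ2→H] = [403920, 856656]
r5 m[φ2→N] = [160992, 129600]
r5 m[φ2→L] = [93, 105]
r5 m[φ3→R] = [9, 6]
r5 m[φ4→L] = [4, 9]
r5 m[φ5→N] = [3, 6]
r5 m[B→φ0] = [1, 1]
r5 m[R→φ0] = [18720, 9408]
r5 m[R→φ1] = [99, 54]
r5 m[R→φ3] = [22880, 14112]
r5 m[H→φ2] = [1, 1]
r5 m[N→φ2] = [3, 6]
r5 m[N→φ5] = [2028, 1620]
r5 m[L→φ1] = [372, 945]
r5 m[L→φ2] = [3312, 9072]
r5 m[L→φ4] = [77004, 105840]
r6 m[φ0→B] = [159456, 131136]
r6 m[φ0→R] = [11, 9]
r6 m[φ1→R] = [9048, 6756]
r6 m[φ1→L] = [828, 1008]
r6 m[φ2→H] = [403920, 856656]
r6 m[φ2→N] = [160992, 129600]
r6 m[φ2→L] = [93, 105]
r6 m[φ3→R] = [9, 6]
r6 m[φ4→L] = [4, 9]
r6 m[φ5→N] = [3, 6]
r6 m[B→φ0] = [1, 1]
r6 m[R→φ0] = [81432, 40536]
r6 m[R→φ1] = [99, 54]
r6 m[R→φ3] = [99528, 60804]
r6 m[H→φ2] = [1, 1]
r6 m[N→φ2] = [3, 6]
r6 m[N→φ5] = [160992, 129600]
r6 m[L→φ1] = [372, 945]
r6 m[L→φ2] = [3312, 9072]
r6 m[L→φ4] = [77004, 105840]
r7 m[φ0→B] = [690912, 569664]
r7 m[φ0→R] = [11, 9]
r7 m[φ1→R] = [9048, 6756]
r7 m[φ1→L] = [828, 1008]
r7 m[φ2→H] = [403920, 856656]
r7 m[φ2→N] = [160992, 129600]
r7 m[φ2→L] = [93, 105]
r7 m[φ3→R] = [9, 6]
r7 m[φ4→L] = [4, 9]
r7 m[φ5→N] = [3, 6]
r7 m[B→φ0] = [1, 1]
r7 m[R→φ0] = [81432, 40536]
r7 m[R→φ1] = [99, 54]
r7 m[R→φ3] = [99528, 60804]
r7 m[H→φ2] = [1, 1]
r7 m[N→φ2] = [3, 6]
r7 m[N→φ5] = [160992, 129600]
r7 m[L→φ1] = [372, 945]
r7 m[L→φ2] = [3312, 9072]
r7 m[L→φ4] = [77004, 105840]
r8 m[φ0→B] = [690912, 569664]
r8 m[φ0→R] = [11, 9]
r8 m[φ1→R] = [9048, 6756]
r8 m[φ1→L] = [828, 1008]
r8 m[φ2→H] = [403920, 856656]
r8 m[φ2→N] = [160992, 129600]
r8 m[φ2→L] = [93, 105]
r8 m[φ3→R] = [9, 6]
r8 m[φ4→L] = [4, 9]
r8 m[φ5→N] = [3, 6]
r8 m[B→φ0] = [1, 1]
r8 m[R→φ0] = [81432, 40536]
r8 m[R→φ1] = [99, 54]
r8 m[R→φ3] = [99528, 60804]
r8 m[H→φ2] = [1, 1]
r8 m[N→φ2] = [3, 6]
r8 m[N→φ5] = [160992, 129600]
r8 m[L→φ1] = [372, 945]
r8 m[L→φ2] = [3312, 9072]
r8 m[L→φ4] = [77004, 105840]
fixed point reached at round 8
b[R] = ⊗ incoming = [895752, 364824]

b[R] = [895752, 364824]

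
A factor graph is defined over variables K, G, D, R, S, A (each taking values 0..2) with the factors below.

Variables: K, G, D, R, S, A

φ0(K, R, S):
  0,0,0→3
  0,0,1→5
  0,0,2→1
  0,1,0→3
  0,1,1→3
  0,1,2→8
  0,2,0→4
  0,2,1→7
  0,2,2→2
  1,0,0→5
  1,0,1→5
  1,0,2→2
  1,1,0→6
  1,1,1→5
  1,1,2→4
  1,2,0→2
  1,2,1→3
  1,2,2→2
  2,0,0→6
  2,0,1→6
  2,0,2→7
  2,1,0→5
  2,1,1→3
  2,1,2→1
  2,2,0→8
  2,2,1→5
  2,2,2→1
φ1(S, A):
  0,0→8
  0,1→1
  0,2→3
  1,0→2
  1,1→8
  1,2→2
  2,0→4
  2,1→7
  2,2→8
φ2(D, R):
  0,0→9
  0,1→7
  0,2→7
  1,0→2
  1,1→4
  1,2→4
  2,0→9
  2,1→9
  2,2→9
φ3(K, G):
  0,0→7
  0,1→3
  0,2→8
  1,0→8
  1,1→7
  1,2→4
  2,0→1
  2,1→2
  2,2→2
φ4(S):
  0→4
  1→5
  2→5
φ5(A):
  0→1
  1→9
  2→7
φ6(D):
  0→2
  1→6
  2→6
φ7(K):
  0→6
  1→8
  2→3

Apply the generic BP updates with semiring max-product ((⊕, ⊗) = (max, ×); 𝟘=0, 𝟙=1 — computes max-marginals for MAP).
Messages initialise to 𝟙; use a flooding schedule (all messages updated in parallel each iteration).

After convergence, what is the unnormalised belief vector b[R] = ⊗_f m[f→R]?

init: all messages = 𝟙 over 3 values
r1 m[φ0→K] = [8, 6, 8]
r1 m[φ0→R] = [7, 8, 8]
r1 m[φ0→S] = [8, 7, 8]
r1 m[φ1→S] = [8, 8, 8]
r1 m[φ1→A] = [8, 8, 8]
r1 m[φ2→D] = [9, 4, 9]
r1 m[φ2→R] = [9, 9, 9]
r1 m[φ3→K] = [8, 8, 2]
r1 m[φ3→G] = [8, 7, 8]
r1 m[φ4→S] = [4, 5, 5]
r1 m[φ5→A] = [1, 9, 7]
r1 m[φ6→D] = [2, 6, 6]
r1 m[φ7→K] = [6, 8, 3]
r1 m[K→φ0] = [1, 1, 1]
r1 m[K→φ3] = [1, 1, 1]
r1 m[K→φ7] = [1, 1, 1]
r1 m[G→φ3] = [1, 1, 1]
r1 m[D→φ2] = [1, 1, 1]
r1 m[D→φ6] = [1, 1, 1]
r1 m[R→φ0] = [1, 1, 1]
r1 m[R→φ2] = [1, 1, 1]
r1 m[S→φ0] = [1, 1, 1]
r1 m[S→φ1] = [1, 1, 1]
r1 m[S→φ4] = [1, 1, 1]
r1 m[A→φ1] = [1, 1, 1]
r1 m[A→φ5] = [1, 1, 1]
r2 m[φ0→K] = [8, 6, 8]
r2 m[φ0→R] = [7, 8, 8]
r2 m[φ0→S] = [8, 7, 8]
r2 m[φ1→S] = [8, 8, 8]
r2 m[φ1→A] = [8, 8, 8]
r2 m[φ2→D] = [9, 4, 9]
r2 m[φ2→R] = [9, 9, 9]
r2 m[φ3→K] = [8, 8, 2]
r2 m[φ3→G] = [8, 7, 8]
r2 m[φ4→S] = [4, 5, 5]
r2 m[φ5→A] = [1, 9, 7]
r2 m[φ6→D] = [2, 6, 6]
r2 m[φ7→K] = [6, 8, 3]
r2 m[K→φ0] = [48, 64, 6]
r2 m[K→φ3] = [48, 48, 24]
r2 m[K→φ7] = [64, 48, 16]
r2 m[G→φ3] = [1, 1, 1]
r2 m[D→φ2] = [2, 6, 6]
r2 m[D→φ6] = [9, 4, 9]
r2 m[R→φ0] = [9, 9, 9]
r2 m[R→φ2] = [7, 8, 8]
r2 m[S→φ0] = [32, 40, 40]
r2 m[S→φ1] = [32, 35, 40]
r2 m[S→φ4] = [64, 56, 64]
r2 m[A→φ1] = [1, 9, 7]
r2 m[A→φ5] = [8, 8, 8]
r3 m[φ0→K] = [2880, 1800, 2520]
r3 m[φ0→R] = [12800, 15360, 13440]
r3 m[φ0→S] = [3456, 3024, 3456]
r3 m[φ1→S] = [21, 72, 63]
r3 m[φ1→A] = [256, 280, 320]
r3 m[φ2→D] = [63, 32, 72]
r3 m[φ2→R] = [54, 54, 54]
r3 m[φ3→K] = [8, 8, 2]
r3 m[φ3→G] = [384, 336, 384]
r3 m[φ4→S] = [4, 5, 5]
r3 m[φ5→A] = [1, 9, 7]
r3 m[φ6→D] = [2, 6, 6]
r3 m[φ7→K] = [6, 8, 3]
r3 m[K→φ0] = [48, 64, 6]
r3 m[K→φ3] = [48, 48, 24]
r3 m[K→φ7] = [64, 48, 16]
r3 m[G→φ3] = [1, 1, 1]
r3 m[D→φ2] = [2, 6, 6]
r3 m[D→φ6] = [9, 4, 9]
r3 m[R→φ0] = [9, 9, 9]
r3 m[R→φ2] = [7, 8, 8]
r3 m[S→φ0] = [32, 40, 40]
r3 m[S→φ1] = [32, 35, 40]
r3 m[S→φ4] = [64, 56, 64]
r3 m[A→φ1] = [1, 9, 7]
r3 m[A→φ5] = [8, 8, 8]
r4 m[φ0→K] = [2880, 1800, 2520]
r4 m[φ0→R] = [12800, 15360, 13440]
r4 m[φ0→S] = [3456, 3024, 3456]
r4 m[φ1→S] = [21, 72, 63]
r4 m[φ1→A] = [256, 280, 320]
r4 m[φ2→D] = [63, 32, 72]
r4 m[φ2→R] = [54, 54, 54]
r4 m[φ3→K] = [8, 8, 2]
r4 m[φ3→G] = [384, 336, 384]
r4 m[φ4→S] = [4, 5, 5]
r4 m[φ5→A] = [1, 9, 7]
r4 m[φ6→D] = [2, 6, 6]
r4 m[φ7→K] = [6, 8, 3]
r4 m[K→φ0] = [48, 64, 6]
r4 m[K→φ3] = [17280, 14400, 7560]
r4 m[K→φ7] = [23040, 14400, 5040]
r4 m[G→φ3] = [1, 1, 1]
r4 m[D→φ2] = [2, 6, 6]
r4 m[D→φ6] = [63, 32, 72]
r4 m[R→φ0] = [54, 54, 54]
r4 m[R→φ2] = [12800, 15360, 13440]
r4 m[S→φ0] = [84, 360, 315]
r4 m[S→φ1] = [13824, 15120, 17280]
r4 m[S→φ4] = [72576, 217728, 217728]
r4 m[A→φ1] = [1, 9, 7]
r4 m[A→φ5] = [256, 280, 320]
r5 m[φ0→K] = [136080, 97200, 119070]
r5 m[φ0→R] = [115200, 120960, 120960]
r5 m[φ0→S] = [20736, 18144, 20736]
r5 m[φ1→S] = [21, 72, 63]
r5 m[φ1→A] = [110592, 120960, 138240]
r5 m[φ2→D] = [115200, 61440, 138240]
r5 m[φ2→R] = [54, 54, 54]
r5 m[φ3→K] = [8, 8, 2]
r5 m[φ3→G] = [120960, 100800, 138240]
r5 m[φ4→S] = [4, 5, 5]
r5 m[φ5→A] = [1, 9, 7]
r5 m[φ6→D] = [2, 6, 6]
r5 m[φ7→K] = [6, 8, 3]
r5 m[K→φ0] = [48, 64, 6]
r5 m[K→φ3] = [17280, 14400, 7560]
r5 m[K→φ7] = [23040, 14400, 5040]
r5 m[G→φ3] = [1, 1, 1]
r5 m[D→φ2] = [2, 6, 6]
r5 m[D→φ6] = [63, 32, 72]
r5 m[R→φ0] = [54, 54, 54]
r5 m[R→φ2] = [12800, 15360, 13440]
r5 m[S→φ0] = [84, 360, 315]
r5 m[S→φ1] = [13824, 15120, 17280]
r5 m[S→φ4] = [72576, 217728, 217728]
r5 m[A→φ1] = [1, 9, 7]
r5 m[A→φ5] = [256, 280, 320]
r6 m[φ0→K] = [136080, 97200, 119070]
r6 m[φ0→R] = [115200, 120960, 120960]
r6 m[φ0→S] = [20736, 18144, 20736]
r6 m[φ1→S] = [21, 72, 63]
r6 m[φ1→A] = [110592, 120960, 138240]
r6 m[φ2→D] = [115200, 61440, 138240]
r6 m[φ2→R] = [54, 54, 54]
r6 m[φ3→K] = [8, 8, 2]
r6 m[φ3→G] = [120960, 100800, 138240]
r6 m[φ4→S] = [4, 5, 5]
r6 m[φ5→A] = [1, 9, 7]
r6 m[φ6→D] = [2, 6, 6]
r6 m[φ7→K] = [6, 8, 3]
r6 m[K→φ0] = [48, 64, 6]
r6 m[K→φ3] = [816480, 777600, 357210]
r6 m[K→φ7] = [1088640, 777600, 238140]
r6 m[G→φ3] = [1, 1, 1]
r6 m[D→φ2] = [2, 6, 6]
r6 m[D→φ6] = [115200, 61440, 138240]
r6 m[R→φ0] = [54, 54, 54]
r6 m[R→φ2] = [115200, 120960, 120960]
r6 m[S→φ0] = [84, 360, 315]
r6 m[S→φ1] = [82944, 90720, 103680]
r6 m[S→φ4] = [435456, 1306368, 1306368]
r6 m[A→φ1] = [1, 9, 7]
r6 m[A→φ5] = [110592, 120960, 138240]
r7 m[φ0→K] = [136080, 97200, 119070]
r7 m[φ0→R] = [115200, 120960, 120960]
r7 m[φ0→S] = [20736, 18144, 20736]
r7 m[φ1→S] = [21, 72, 63]
r7 m[φ1→A] = [663552, 725760, 829440]
r7 m[φ2→D] = [1036800, 483840, 1088640]
r7 m[φ2→R] = [54, 54, 54]
r7 m[φ3→K] = [8, 8, 2]
r7 m[φ3→G] = [6220800, 5443200, 6531840]
r7 m[φ4→S] = [4, 5, 5]
r7 m[φ5→A] = [1, 9, 7]
r7 m[φ6→D] = [2, 6, 6]
r7 m[φ7→K] = [6, 8, 3]
r7 m[K→φ0] = [48, 64, 6]
r7 m[K→φ3] = [816480, 777600, 357210]
r7 m[K→φ7] = [1088640, 777600, 238140]
r7 m[G→φ3] = [1, 1, 1]
r7 m[D→φ2] = [2, 6, 6]
r7 m[D→φ6] = [115200, 61440, 138240]
r7 m[R→φ0] = [54, 54, 54]
r7 m[R→φ2] = [115200, 120960, 120960]
r7 m[S→φ0] = [84, 360, 315]
r7 m[S→φ1] = [82944, 90720, 103680]
r7 m[S→φ4] = [435456, 1306368, 1306368]
r7 m[A→φ1] = [1, 9, 7]
r7 m[A→φ5] = [110592, 120960, 138240]
r8 m[φ0→K] = [136080, 97200, 119070]
r8 m[φ0→R] = [115200, 120960, 120960]
r8 m[φ0→S] = [20736, 18144, 20736]
r8 m[φ1→S] = [21, 72, 63]
r8 m[φ1→A] = [663552, 725760, 829440]
r8 m[φ2→D] = [1036800, 483840, 1088640]
r8 m[φ2→R] = [54, 54, 54]
r8 m[φ3→K] = [8, 8, 2]
r8 m[φ3→G] = [6220800, 5443200, 6531840]
r8 m[φ4→S] = [4, 5, 5]
r8 m[φ5→A] = [1, 9, 7]
r8 m[φ6→D] = [2, 6, 6]
r8 m[φ7→K] = [6, 8, 3]
r8 m[K→φ0] = [48, 64, 6]
r8 m[K→φ3] = [816480, 777600, 357210]
r8 m[K→φ7] = [1088640, 777600, 238140]
r8 m[G→φ3] = [1, 1, 1]
r8 m[D→φ2] = [2, 6, 6]
r8 m[D→φ6] = [1036800, 483840, 1088640]
r8 m[R→φ0] = [54, 54, 54]
r8 m[R→φ2] = [115200, 120960, 120960]
r8 m[S→φ0] = [84, 360, 315]
r8 m[S→φ1] = [82944, 90720, 103680]
r8 m[S→φ4] = [435456, 1306368, 1306368]
r8 m[A→φ1] = [1, 9, 7]
r8 m[A→φ5] = [663552, 725760, 829440]
r9 m[φ0→K] = [136080, 97200, 119070]
r9 m[φ0→R] = [115200, 120960, 120960]
r9 m[φ0→S] = [20736, 18144, 20736]
r9 m[φ1→S] = [21, 72, 63]
r9 m[φ1→A] = [663552, 725760, 829440]
r9 m[φ2→D] = [1036800, 483840, 1088640]
r9 m[φ2→R] = [54, 54, 54]
r9 m[φ3→K] = [8, 8, 2]
r9 m[φ3→G] = [6220800, 5443200, 6531840]
r9 m[φ4→S] = [4, 5, 5]
r9 m[φ5→A] = [1, 9, 7]
r9 m[φ6→D] = [2, 6, 6]
r9 m[φ7→K] = [6, 8, 3]
r9 m[K→φ0] = [48, 64, 6]
r9 m[K→φ3] = [816480, 777600, 357210]
r9 m[K→φ7] = [1088640, 777600, 238140]
r9 m[G→φ3] = [1, 1, 1]
r9 m[D→φ2] = [2, 6, 6]
r9 m[D→φ6] = [1036800, 483840, 1088640]
r9 m[R→φ0] = [54, 54, 54]
r9 m[R→φ2] = [115200, 120960, 120960]
r9 m[S→φ0] = [84, 360, 315]
r9 m[S→φ1] = [82944, 90720, 103680]
r9 m[S→φ4] = [435456, 1306368, 1306368]
r9 m[A→φ1] = [1, 9, 7]
r9 m[A→φ5] = [663552, 725760, 829440]
fixed point reached at round 9
b[R] = ⊗ incoming = [6220800, 6531840, 6531840]

b[R] = [6220800, 6531840, 6531840]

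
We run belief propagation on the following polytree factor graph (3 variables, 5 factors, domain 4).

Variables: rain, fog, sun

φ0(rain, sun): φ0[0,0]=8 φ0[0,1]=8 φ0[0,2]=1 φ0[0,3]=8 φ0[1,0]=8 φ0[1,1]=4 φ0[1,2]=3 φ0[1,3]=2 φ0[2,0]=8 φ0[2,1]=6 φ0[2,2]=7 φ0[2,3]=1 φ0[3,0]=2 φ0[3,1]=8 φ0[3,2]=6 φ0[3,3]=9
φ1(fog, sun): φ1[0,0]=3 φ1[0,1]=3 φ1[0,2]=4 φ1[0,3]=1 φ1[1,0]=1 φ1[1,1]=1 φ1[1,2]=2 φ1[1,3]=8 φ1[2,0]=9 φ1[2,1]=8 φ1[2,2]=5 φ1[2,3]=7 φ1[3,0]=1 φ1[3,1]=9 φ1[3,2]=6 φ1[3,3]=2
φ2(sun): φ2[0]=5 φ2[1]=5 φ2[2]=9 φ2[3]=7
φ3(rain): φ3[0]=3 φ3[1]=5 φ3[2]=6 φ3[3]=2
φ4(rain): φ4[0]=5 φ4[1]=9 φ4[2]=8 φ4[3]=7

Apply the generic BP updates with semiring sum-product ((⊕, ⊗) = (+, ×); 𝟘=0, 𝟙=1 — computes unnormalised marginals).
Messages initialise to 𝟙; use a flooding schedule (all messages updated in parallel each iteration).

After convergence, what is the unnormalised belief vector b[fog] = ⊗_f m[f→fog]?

init: all messages = 𝟙 over 4 values
r1 m[φ0→rain] = [25, 17, 22, 25]
r1 m[φ0→sun] = [26, 26, 17, 20]
r1 m[φ1→fog] = [11, 12, 29, 18]
r1 m[φ1→sun] = [14, 21, 17, 18]
r1 m[φ2→sun] = [5, 5, 9, 7]
r1 m[φ3→rain] = [3, 5, 6, 2]
r1 m[φ4→rain] = [5, 9, 8, 7]
r1 m[rain→φ0] = [1, 1, 1, 1]
r1 m[rain→φ3] = [1, 1, 1, 1]
r1 m[rain→φ4] = [1, 1, 1, 1]
r1 m[fog→φ1] = [1, 1, 1, 1]
r1 m[sun→φ0] = [1, 1, 1, 1]
r1 m[sun→φ1] = [1, 1, 1, 1]
r1 m[sun→φ2] = [1, 1, 1, 1]
r2 m[φ0→rain] = [25, 17, 22, 25]
r2 m[φ0→sun] = [26, 26, 17, 20]
r2 m[φ1→fog] = [11, 12, 29, 18]
r2 m[φ1→sun] = [14, 21, 17, 18]
r2 m[φ2→sun] = [5, 5, 9, 7]
r2 m[φ3→rain] = [3, 5, 6, 2]
r2 m[φ4→rain] = [5, 9, 8, 7]
r2 m[rain→φ0] = [15, 45, 48, 14]
r2 m[rain→φ3] = [125, 153, 176, 175]
r2 m[rain→φ4] = [75, 85, 132, 50]
r2 m[fog→φ1] = [1, 1, 1, 1]
r2 m[sun→φ0] = [70, 105, 153, 126]
r2 m[sun→φ1] = [130, 130, 153, 140]
r2 m[sun→φ2] = [364, 546, 289, 360]
r3 m[φ0→rain] = [2561, 1691, 2387, 3032]
r3 m[φ0→sun] = [892, 700, 570, 384]
r3 m[φ1→fog] = [1532, 1686, 3955, 2498]
r3 m[φ1→sun] = [14, 21, 17, 18]
r3 m[φ2→sun] = [5, 5, 9, 7]
r3 m[φ3→rain] = [3, 5, 6, 2]
r3 m[φ4→rain] = [5, 9, 8, 7]
r3 m[rain→φ0] = [15, 45, 48, 14]
r3 m[rain→φ3] = [125, 153, 176, 175]
r3 m[rain→φ4] = [75, 85, 132, 50]
r3 m[fog→φ1] = [1, 1, 1, 1]
r3 m[sun→φ0] = [70, 105, 153, 126]
r3 m[sun→φ1] = [130, 130, 153, 140]
r3 m[sun→φ2] = [364, 546, 289, 360]
r4 m[φ0→rain] = [2561, 1691, 2387, 3032]
r4 m[φ0→sun] = [892, 700, 570, 384]
r4 m[φ1→fog] = [1532, 1686, 3955, 2498]
r4 m[φ1→sun] = [14, 21, 17, 18]
r4 m[φ2→sun] = [5, 5, 9, 7]
r4 m[φ3→rain] = [3, 5, 6, 2]
r4 m[φ4→rain] = [5, 9, 8, 7]
r4 m[rain→φ0] = [15, 45, 48, 14]
r4 m[rain→φ3] = [12805, 15219, 19096, 21224]
r4 m[rain→φ4] = [7683, 8455, 14322, 6064]
r4 m[fog→φ1] = [1, 1, 1, 1]
r4 m[sun→φ0] = [70, 105, 153, 126]
r4 m[sun→φ1] = [4460, 3500, 5130, 2688]
r4 m[sun→φ2] = [12488, 14700, 9690, 6912]
r5 m[φ0→rain] = [2561, 1691, 2387, 3032]
r5 m[φ0→sun] = [892, 700, 570, 384]
r5 m[φ1→fog] = [47088, 39724, 112606, 72116]
r5 m[φ1→sun] = [14, 21, 17, 18]
r5 m[φ2→sun] = [5, 5, 9, 7]
r5 m[φ3→rain] = [3, 5, 6, 2]
r5 m[φ4→rain] = [5, 9, 8, 7]
r5 m[rain→φ0] = [15, 45, 48, 14]
r5 m[rain→φ3] = [12805, 15219, 19096, 21224]
r5 m[rain→φ4] = [7683, 8455, 14322, 6064]
r5 m[fog→φ1] = [1, 1, 1, 1]
r5 m[sun→φ0] = [70, 105, 153, 126]
r5 m[sun→φ1] = [4460, 3500, 5130, 2688]
r5 m[sun→φ2] = [12488, 14700, 9690, 6912]
r6 m[φ0→rain] = [2561, 1691, 2387, 3032]
r6 m[φ0→sun] = [892, 700, 570, 384]
r6 m[φ1→fog] = [47088, 39724, 112606, 72116]
r6 m[φ1→sun] = [14, 21, 17, 18]
r6 m[φ2→sun] = [5, 5, 9, 7]
r6 m[φ3→rain] = [3, 5, 6, 2]
r6 m[φ4→rain] = [5, 9, 8, 7]
r6 m[rain→φ0] = [15, 45, 48, 14]
r6 m[rain→φ3] = [12805, 15219, 19096, 21224]
r6 m[rain→φ4] = [7683, 8455, 14322, 6064]
r6 m[fog→φ1] = [1, 1, 1, 1]
r6 m[sun→φ0] = [70, 105, 153, 126]
r6 m[sun→φ1] = [4460, 3500, 5130, 2688]
r6 m[sun→φ2] = [12488, 14700, 9690, 6912]
fixed point reached at round 6
b[fog] = ⊗ incoming = [47088, 39724, 112606, 72116]

b[fog] = [47088, 39724, 112606, 72116]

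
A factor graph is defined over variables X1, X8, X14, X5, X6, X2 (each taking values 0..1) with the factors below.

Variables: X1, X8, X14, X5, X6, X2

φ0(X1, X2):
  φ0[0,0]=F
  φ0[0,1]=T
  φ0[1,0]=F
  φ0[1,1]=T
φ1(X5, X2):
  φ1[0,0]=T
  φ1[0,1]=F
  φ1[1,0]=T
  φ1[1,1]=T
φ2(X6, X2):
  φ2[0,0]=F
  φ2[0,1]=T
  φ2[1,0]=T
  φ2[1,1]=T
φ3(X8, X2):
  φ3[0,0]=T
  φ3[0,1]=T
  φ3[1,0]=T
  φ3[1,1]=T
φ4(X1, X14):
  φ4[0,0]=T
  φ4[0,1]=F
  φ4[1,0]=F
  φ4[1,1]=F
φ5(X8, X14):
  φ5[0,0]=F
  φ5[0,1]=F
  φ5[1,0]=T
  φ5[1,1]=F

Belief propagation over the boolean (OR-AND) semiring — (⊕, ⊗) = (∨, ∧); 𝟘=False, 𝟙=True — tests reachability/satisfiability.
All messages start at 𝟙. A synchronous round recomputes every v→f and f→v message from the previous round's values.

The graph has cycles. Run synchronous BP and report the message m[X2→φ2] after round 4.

init: all messages = 𝟙 over 2 values
r1 m[φ0→X1] = [T, T]
r1 m[φ0→X2] = [F, T]
r1 m[φ1→X5] = [T, T]
r1 m[φ1→X2] = [T, T]
r1 m[φ2→X6] = [T, T]
r1 m[φ2→X2] = [T, T]
r1 m[φ3→X8] = [T, T]
r1 m[φ3→X2] = [T, T]
r1 m[φ4→X1] = [T, F]
r1 m[φ4→X14] = [T, F]
r1 m[φ5→X8] = [F, T]
r1 m[φ5→X14] = [T, F]
r1 m[X1→φ0] = [T, T]
r1 m[X1→φ4] = [T, T]
r1 m[X8→φ3] = [T, T]
r1 m[X8→φ5] = [T, T]
r1 m[X14→φ4] = [T, T]
r1 m[X14→φ5] = [T, T]
r1 m[X5→φ1] = [T, T]
r1 m[X6→φ2] = [T, T]
r1 m[X2→φ0] = [T, T]
r1 m[X2→φ1] = [T, T]
r1 m[X2→φ2] = [T, T]
r1 m[X2→φ3] = [T, T]
r2 m[φ0→X1] = [T, T]
r2 m[φ0→X2] = [F, T]
r2 m[φ1→X5] = [T, T]
r2 m[φ1→X2] = [T, T]
r2 m[φ2→X6] = [T, T]
r2 m[φ2→X2] = [T, T]
r2 m[φ3→X8] = [T, T]
r2 m[φ3→X2] = [T, T]
r2 m[φ4→X1] = [T, F]
r2 m[φ4→X14] = [T, F]
r2 m[φ5→X8] = [F, T]
r2 m[φ5→X14] = [T, F]
r2 m[X1→φ0] = [T, F]
r2 m[X1→φ4] = [T, T]
r2 m[X8→φ3] = [F, T]
r2 m[X8→φ5] = [T, T]
r2 m[X14→φ4] = [T, F]
r2 m[X14→φ5] = [T, F]
r2 m[X5→φ1] = [T, T]
r2 m[X6→φ2] = [T, T]
r2 m[X2→φ0] = [T, T]
r2 m[X2→φ1] = [F, T]
r2 m[X2→φ2] = [F, T]
r2 m[X2→φ3] = [F, T]
r3 m[φ0→X1] = [T, T]
r3 m[φ0→X2] = [F, T]
r3 m[φ1→X5] = [F, T]
r3 m[φ1→X2] = [T, T]
r3 m[φ2→X6] = [T, T]
r3 m[φ2→X2] = [T, T]
r3 m[φ3→X8] = [T, T]
r3 m[φ3→X2] = [T, T]
r3 m[φ4→X1] = [T, F]
r3 m[φ4→X14] = [T, F]
r3 m[φ5→X8] = [F, T]
r3 m[φ5→X14] = [T, F]
r3 m[X1→φ0] = [T, F]
r3 m[X1→φ4] = [T, T]
r3 m[X8→φ3] = [F, T]
r3 m[X8→φ5] = [T, T]
r3 m[X14→φ4] = [T, F]
r3 m[X14→φ5] = [T, F]
r3 m[X5→φ1] = [T, T]
r3 m[X6→φ2] = [T, T]
r3 m[X2→φ0] = [T, T]
r3 m[X2→φ1] = [F, T]
r3 m[X2→φ2] = [F, T]
r3 m[X2→φ3] = [F, T]
r4 m[φ0→X1] = [T, T]
r4 m[φ0→X2] = [F, T]
r4 m[φ1→X5] = [F, T]
r4 m[φ1→X2] = [T, T]
r4 m[φ2→X6] = [T, T]
r4 m[φ2→X2] = [T, T]
r4 m[φ3→X8] = [T, T]
r4 m[φ3→X2] = [T, T]
r4 m[φ4→X1] = [T, F]
r4 m[φ4→X14] = [T, F]
r4 m[φ5→X8] = [F, T]
r4 m[φ5→X14] = [T, F]
r4 m[X1→φ0] = [T, F]
r4 m[X1→φ4] = [T, T]
r4 m[X8→φ3] = [F, T]
r4 m[X8→φ5] = [T, T]
r4 m[X14→φ4] = [T, F]
r4 m[X14→φ5] = [T, F]
r4 m[X5→φ1] = [T, T]
r4 m[X6→φ2] = [T, T]
r4 m[X2→φ0] = [T, T]
r4 m[X2→φ1] = [F, T]
r4 m[X2→φ2] = [F, T]
r4 m[X2→φ3] = [F, T]
fixed point reached at round 4

message @ round 4 = [F, T]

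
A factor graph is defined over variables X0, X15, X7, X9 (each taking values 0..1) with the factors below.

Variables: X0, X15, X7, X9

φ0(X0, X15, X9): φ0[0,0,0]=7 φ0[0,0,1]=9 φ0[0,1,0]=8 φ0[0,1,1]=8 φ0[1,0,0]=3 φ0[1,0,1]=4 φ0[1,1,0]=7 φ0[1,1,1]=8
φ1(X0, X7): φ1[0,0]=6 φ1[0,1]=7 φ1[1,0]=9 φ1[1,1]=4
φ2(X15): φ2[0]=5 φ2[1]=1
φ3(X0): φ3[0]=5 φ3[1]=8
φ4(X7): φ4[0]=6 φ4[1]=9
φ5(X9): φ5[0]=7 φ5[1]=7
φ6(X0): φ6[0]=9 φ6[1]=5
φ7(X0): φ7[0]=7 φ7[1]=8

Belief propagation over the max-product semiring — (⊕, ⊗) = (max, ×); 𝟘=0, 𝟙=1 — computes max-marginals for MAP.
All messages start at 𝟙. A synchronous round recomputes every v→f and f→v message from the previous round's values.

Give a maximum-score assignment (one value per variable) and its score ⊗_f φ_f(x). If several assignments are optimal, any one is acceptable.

assignment: (X0=0, X15=0, X7=1, X9=1); score = 6251175

init: all messages = 𝟙 over 2 values
r1 m[φ0→X0] = [9, 8]
r1 m[φ0→X15] = [9, 8]
r1 m[φ0→X9] = [8, 9]
r1 m[φ1→X0] = [7, 9]
r1 m[φ1→X7] = [9, 7]
r1 m[φ2→X15] = [5, 1]
r1 m[φ3→X0] = [5, 8]
r1 m[φ4→X7] = [6, 9]
r1 m[φ5→X9] = [7, 7]
r1 m[φ6→X0] = [9, 5]
r1 m[φ7→X0] = [7, 8]
r1 m[X0→φ0] = [1, 1]
r1 m[X0→φ1] = [1, 1]
r1 m[X0→φ3] = [1, 1]
r1 m[X0→φ6] = [1, 1]
r1 m[X0→φ7] = [1, 1]
r1 m[X15→φ0] = [1, 1]
r1 m[X15→φ2] = [1, 1]
r1 m[X7→φ1] = [1, 1]
r1 m[X7→φ4] = [1, 1]
r1 m[X9→φ0] = [1, 1]
r1 m[X9→φ5] = [1, 1]
r2 m[φ0→X0] = [9, 8]
r2 m[φ0→X15] = [9, 8]
r2 m[φ0→X9] = [8, 9]
r2 m[φ1→X0] = [7, 9]
r2 m[φ1→X7] = [9, 7]
r2 m[φ2→X15] = [5, 1]
r2 m[φ3→X0] = [5, 8]
r2 m[φ4→X7] = [6, 9]
r2 m[φ5→X9] = [7, 7]
r2 m[φ6→X0] = [9, 5]
r2 m[φ7→X0] = [7, 8]
r2 m[X0→φ0] = [2205, 2880]
r2 m[X0→φ1] = [2835, 2560]
r2 m[X0→φ3] = [3969, 2880]
r2 m[X0→φ6] = [2205, 4608]
r2 m[X0→φ7] = [2835, 2880]
r2 m[X15→φ0] = [5, 1]
r2 m[X15→φ2] = [9, 8]
r2 m[X7→φ1] = [6, 9]
r2 m[X7→φ4] = [9, 7]
r2 m[X9→φ0] = [7, 7]
r2 m[X9→φ5] = [8, 9]
r3 m[φ0→X0] = [315, 140]
r3 m[φ0→X15] = [138915, 161280]
r3 m[φ0→X9] = [77175, 99225]
r3 m[φ1→X0] = [63, 54]
r3 m[φ1→X7] = [23040, 19845]
r3 m[φ2→X15] = [5, 1]
r3 m[φ3→X0] = [5, 8]
r3 m[φ4→X7] = [6, 9]
r3 m[φ5→X9] = [7, 7]
r3 m[φ6→X0] = [9, 5]
r3 m[φ7→X0] = [7, 8]
r3 m[X0→φ0] = [2205, 2880]
r3 m[X0→φ1] = [2835, 2560]
r3 m[X0→φ3] = [3969, 2880]
r3 m[X0→φ6] = [2205, 4608]
r3 m[X0→φ7] = [2835, 2880]
r3 m[X15→φ0] = [5, 1]
r3 m[X15→φ2] = [9, 8]
r3 m[X7→φ1] = [6, 9]
r3 m[X7→φ4] = [9, 7]
r3 m[X9→φ0] = [7, 7]
r3 m[X9→φ5] = [8, 9]
r4 m[φ0→X0] = [315, 140]
r4 m[φ0→X15] = [138915, 161280]
r4 m[φ0→X9] = [77175, 99225]
r4 m[φ1→X0] = [63, 54]
r4 m[φ1→X7] = [23040, 19845]
r4 m[φ2→X15] = [5, 1]
r4 m[φ3→X0] = [5, 8]
r4 m[φ4→X7] = [6, 9]
r4 m[φ5→X9] = [7, 7]
r4 m[φ6→X0] = [9, 5]
r4 m[φ7→X0] = [7, 8]
r4 m[X0→φ0] = [19845, 17280]
r4 m[X0→φ1] = [99225, 44800]
r4 m[X0→φ3] = [1250235, 302400]
r4 m[X0→φ6] = [694575, 483840]
r4 m[X0→φ7] = [893025, 302400]
r4 m[X15→φ0] = [5, 1]
r4 m[X15→φ2] = [138915, 161280]
r4 m[X7→φ1] = [6, 9]
r4 m[X7→φ4] = [23040, 19845]
r4 m[X9→φ0] = [7, 7]
r4 m[X9→φ5] = [77175, 99225]
r5 m[φ0→X0] = [315, 140]
r5 m[φ0→X15] = [1250235, 1111320]
r5 m[φ0→X9] = [694575, 893025]
r5 m[φ1→X0] = [63, 54]
r5 m[φ1→X7] = [595350, 694575]
r5 m[φ2→X15] = [5, 1]
r5 m[φ3→X0] = [5, 8]
r5 m[φ4→X7] = [6, 9]
r5 m[φ5→X9] = [7, 7]
r5 m[φ6→X0] = [9, 5]
r5 m[φ7→X0] = [7, 8]
r5 m[X0→φ0] = [19845, 17280]
r5 m[X0→φ1] = [99225, 44800]
r5 m[X0→φ3] = [1250235, 302400]
r5 m[X0→φ6] = [694575, 483840]
r5 m[X0→φ7] = [893025, 302400]
r5 m[X15→φ0] = [5, 1]
r5 m[X15→φ2] = [138915, 161280]
r5 m[X7→φ1] = [6, 9]
r5 m[X7→φ4] = [23040, 19845]
r5 m[X9→φ0] = [7, 7]
r5 m[X9→φ5] = [77175, 99225]
r6 m[φ0→X0] = [315, 140]
r6 m[φ0→X15] = [1250235, 1111320]
r6 m[φ0→X9] = [694575, 893025]
r6 m[φ1→X0] = [63, 54]
r6 m[φ1→X7] = [595350, 694575]
r6 m[φ2→X15] = [5, 1]
r6 m[φ3→X0] = [5, 8]
r6 m[φ4→X7] = [6, 9]
r6 m[φ5→X9] = [7, 7]
r6 m[φ6→X0] = [9, 5]
r6 m[φ7→X0] = [7, 8]
r6 m[X0→φ0] = [19845, 17280]
r6 m[X0→φ1] = [99225, 44800]
r6 m[X0→φ3] = [1250235, 302400]
r6 m[X0→φ6] = [694575, 483840]
r6 m[X0→φ7] = [893025, 302400]
r6 m[X15→φ0] = [5, 1]
r6 m[X15→φ2] = [1250235, 1111320]
r6 m[X7→φ1] = [6, 9]
r6 m[X7→φ4] = [595350, 694575]
r6 m[X9→φ0] = [7, 7]
r6 m[X9→φ5] = [694575, 893025]
r7 m[φ0→X0] = [315, 140]
r7 m[φ0→X15] = [1250235, 1111320]
r7 m[φ0→X9] = [694575, 893025]
r7 m[φ1→X0] = [63, 54]
r7 m[φ1→X7] = [595350, 694575]
r7 m[φ2→X15] = [5, 1]
r7 m[φ3→X0] = [5, 8]
r7 m[φ4→X7] = [6, 9]
r7 m[φ5→X9] = [7, 7]
r7 m[φ6→X0] = [9, 5]
r7 m[φ7→X0] = [7, 8]
r7 m[X0→φ0] = [19845, 17280]
r7 m[X0→φ1] = [99225, 44800]
r7 m[X0→φ3] = [1250235, 302400]
r7 m[X0→φ6] = [694575, 483840]
r7 m[X0→φ7] = [893025, 302400]
r7 m[X15→φ0] = [5, 1]
r7 m[X15→φ2] = [1250235, 1111320]
r7 m[X7→φ1] = [6, 9]
r7 m[X7→φ4] = [595350, 694575]
r7 m[X9→φ0] = [7, 7]
r7 m[X9→φ5] = [694575, 893025]
fixed point reached at round 7
traceback from X0: (X0=0, X15=0, X7=1, X9=1), score=6251175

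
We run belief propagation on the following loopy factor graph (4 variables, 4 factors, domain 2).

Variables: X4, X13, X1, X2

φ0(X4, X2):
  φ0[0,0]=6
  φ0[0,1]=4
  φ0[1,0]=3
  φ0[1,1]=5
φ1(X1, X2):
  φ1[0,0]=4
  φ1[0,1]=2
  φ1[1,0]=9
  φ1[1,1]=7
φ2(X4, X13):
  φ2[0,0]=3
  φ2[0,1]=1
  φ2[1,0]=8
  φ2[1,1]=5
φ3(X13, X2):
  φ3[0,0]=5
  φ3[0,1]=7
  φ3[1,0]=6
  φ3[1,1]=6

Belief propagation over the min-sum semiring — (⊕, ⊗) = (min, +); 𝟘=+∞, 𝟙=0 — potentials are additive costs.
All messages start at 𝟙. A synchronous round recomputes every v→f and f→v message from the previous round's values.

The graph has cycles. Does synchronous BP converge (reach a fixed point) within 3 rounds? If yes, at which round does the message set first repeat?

NOT CONVERGED within 3 rounds

init: all messages = 𝟙 over 2 values
r1 m[φ0→X4] = [4, 3]
r1 m[φ0→X2] = [3, 4]
r1 m[φ1→X1] = [2, 7]
r1 m[φ1→X2] = [4, 2]
r1 m[φ2→X4] = [1, 5]
r1 m[φ2→X13] = [3, 1]
r1 m[φ3→X13] = [5, 6]
r1 m[φ3→X2] = [5, 6]
r1 m[X4→φ0] = [0, 0]
r1 m[X4→φ2] = [0, 0]
r1 m[X13→φ2] = [0, 0]
r1 m[X13→φ3] = [0, 0]
r1 m[X1→φ1] = [0, 0]
r1 m[X2→φ0] = [0, 0]
r1 m[X2→φ1] = [0, 0]
r1 m[X2→φ3] = [0, 0]
r2 m[φ0→X4] = [4, 3]
r2 m[φ0→X2] = [3, 4]
r2 m[φ1→X1] = [2, 7]
r2 m[φ1→X2] = [4, 2]
r2 m[φ2→X4] = [1, 5]
r2 m[φ2→X13] = [3, 1]
r2 m[φ3→X13] = [5, 6]
r2 m[φ3→X2] = [5, 6]
r2 m[X4→φ0] = [1, 5]
r2 m[X4→φ2] = [4, 3]
r2 m[X13→φ2] = [5, 6]
r2 m[X13→φ3] = [3, 1]
r2 m[X1→φ1] = [0, 0]
r2 m[X2→φ0] = [9, 8]
r2 m[X2→φ1] = [8, 10]
r2 m[X2→φ3] = [7, 6]
r3 m[φ0→X4] = [12, 12]
r3 m[φ0→X2] = [7, 5]
r3 m[φ1→X1] = [12, 17]
r3 m[φ1→X2] = [4, 2]
r3 m[φ2→X4] = [7, 11]
r3 m[φ2→X13] = [7, 5]
r3 m[φ3→X13] = [12, 12]
r3 m[φ3→X2] = [7, 7]
r3 m[X4→φ0] = [1, 5]
r3 m[X4→φ2] = [4, 3]
r3 m[X13→φ2] = [5, 6]
r3 m[X13→φ3] = [3, 1]
r3 m[X1→φ1] = [0, 0]
r3 m[X2→φ0] = [9, 8]
r3 m[X2→φ1] = [8, 10]
r3 m[X2→φ3] = [7, 6]
no fixed point within 3 rounds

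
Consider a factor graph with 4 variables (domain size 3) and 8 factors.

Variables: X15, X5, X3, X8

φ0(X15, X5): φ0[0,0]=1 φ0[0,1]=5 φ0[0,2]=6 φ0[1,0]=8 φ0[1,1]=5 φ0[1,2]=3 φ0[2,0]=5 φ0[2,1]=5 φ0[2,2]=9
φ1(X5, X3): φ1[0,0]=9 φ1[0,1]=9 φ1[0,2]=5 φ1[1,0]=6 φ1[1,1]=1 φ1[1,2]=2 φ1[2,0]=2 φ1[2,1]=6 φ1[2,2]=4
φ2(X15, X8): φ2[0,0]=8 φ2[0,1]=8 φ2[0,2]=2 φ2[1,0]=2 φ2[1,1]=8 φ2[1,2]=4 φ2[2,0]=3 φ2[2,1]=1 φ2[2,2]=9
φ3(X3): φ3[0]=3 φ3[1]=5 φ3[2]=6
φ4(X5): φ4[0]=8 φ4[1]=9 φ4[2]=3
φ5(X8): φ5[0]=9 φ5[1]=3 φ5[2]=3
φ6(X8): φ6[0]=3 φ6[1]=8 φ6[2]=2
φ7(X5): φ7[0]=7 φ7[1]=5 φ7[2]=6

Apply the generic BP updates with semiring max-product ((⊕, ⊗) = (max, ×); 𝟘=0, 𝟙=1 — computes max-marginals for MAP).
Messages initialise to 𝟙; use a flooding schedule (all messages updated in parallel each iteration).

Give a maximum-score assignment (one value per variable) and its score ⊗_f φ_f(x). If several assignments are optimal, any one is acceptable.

assignment: (X15=1, X5=0, X3=1, X8=1); score = 3870720

init: all messages = 𝟙 over 3 values
r1 m[φ0→X15] = [6, 8, 9]
r1 m[φ0→X5] = [8, 5, 9]
r1 m[φ1→X5] = [9, 6, 6]
r1 m[φ1→X3] = [9, 9, 5]
r1 m[φ2→X15] = [8, 8, 9]
r1 m[φ2→X8] = [8, 8, 9]
r1 m[φ3→X3] = [3, 5, 6]
r1 m[φ4→X5] = [8, 9, 3]
r1 m[φ5→X8] = [9, 3, 3]
r1 m[φ6→X8] = [3, 8, 2]
r1 m[φ7→X5] = [7, 5, 6]
r1 m[X15→φ0] = [1, 1, 1]
r1 m[X15→φ2] = [1, 1, 1]
r1 m[X5→φ0] = [1, 1, 1]
r1 m[X5→φ1] = [1, 1, 1]
r1 m[X5→φ4] = [1, 1, 1]
r1 m[X5→φ7] = [1, 1, 1]
r1 m[X3→φ1] = [1, 1, 1]
r1 m[X3→φ3] = [1, 1, 1]
r1 m[X8→φ2] = [1, 1, 1]
r1 m[X8→φ5] = [1, 1, 1]
r1 m[X8→φ6] = [1, 1, 1]
r2 m[φ0→X15] = [6, 8, 9]
r2 m[φ0→X5] = [8, 5, 9]
r2 m[φ1→X5] = [9, 6, 6]
r2 m[φ1→X3] = [9, 9, 5]
r2 m[φ2→X15] = [8, 8, 9]
r2 m[φ2→X8] = [8, 8, 9]
r2 m[φ3→X3] = [3, 5, 6]
r2 m[φ4→X5] = [8, 9, 3]
r2 m[φ5→X8] = [9, 3, 3]
r2 m[φ6→X8] = [3, 8, 2]
r2 m[φ7→X5] = [7, 5, 6]
r2 m[X15→φ0] = [8, 8, 9]
r2 m[X15→φ2] = [6, 8, 9]
r2 m[X5→φ0] = [504, 270, 108]
r2 m[X5→φ1] = [448, 225, 162]
r2 m[X5→φ4] = [504, 150, 324]
r2 m[X5→φ7] = [576, 270, 162]
r2 m[X3→φ1] = [3, 5, 6]
r2 m[X3→φ3] = [9, 9, 5]
r2 m[X8→φ2] = [27, 24, 6]
r2 m[X8→φ5] = [24, 64, 18]
r2 m[X8→φ6] = [72, 24, 27]
r3 m[φ0→X15] = [1350, 4032, 2520]
r3 m[φ0→X5] = [64, 45, 81]
r3 m[φ1→X5] = [45, 18, 30]
r3 m[φ1→X3] = [4032, 4032, 2240]
r3 m[φ2→X15] = [216, 192, 81]
r3 m[φ2→X8] = [48, 64, 81]
r3 m[φ3→X3] = [3, 5, 6]
r3 m[φ4→X5] = [8, 9, 3]
r3 m[φ5→X8] = [9, 3, 3]
r3 m[φ6→X8] = [3, 8, 2]
r3 m[φ7→X5] = [7, 5, 6]
r3 m[X15→φ0] = [8, 8, 9]
r3 m[X15→φ2] = [6, 8, 9]
r3 m[X5→φ0] = [504, 270, 108]
r3 m[X5→φ1] = [448, 225, 162]
r3 m[X5→φ4] = [504, 150, 324]
r3 m[X5→φ7] = [576, 270, 162]
r3 m[X3→φ1] = [3, 5, 6]
r3 m[X3→φ3] = [9, 9, 5]
r3 m[X8→φ2] = [27, 24, 6]
r3 m[X8→φ5] = [24, 64, 18]
r3 m[X8→φ6] = [72, 24, 27]
r4 m[φ0→X15] = [1350, 4032, 2520]
r4 m[φ0→X5] = [64, 45, 81]
r4 m[φ1→X5] = [45, 18, 30]
r4 m[φ1→X3] = [4032, 4032, 2240]
r4 m[φ2→X15] = [216, 192, 81]
r4 m[φ2→X8] = [48, 64, 81]
r4 m[φ3→X3] = [3, 5, 6]
r4 m[φ4→X5] = [8, 9, 3]
r4 m[φ5→X8] = [9, 3, 3]
r4 m[φ6→X8] = [3, 8, 2]
r4 m[φ7→X5] = [7, 5, 6]
r4 m[X15→φ0] = [216, 192, 81]
r4 m[X15→φ2] = [1350, 4032, 2520]
r4 m[X5→φ0] = [2520, 810, 540]
r4 m[X5→φ1] = [3584, 2025, 1458]
r4 m[X5→φ4] = [20160, 4050, 14580]
r4 m[X5→φ7] = [23040, 7290, 7290]
r4 m[X3→φ1] = [3, 5, 6]
r4 m[X3→φ3] = [4032, 4032, 2240]
r4 m[X8→φ2] = [27, 24, 6]
r4 m[X8→φ5] = [144, 512, 162]
r4 m[X8→φ6] = [432, 192, 243]
r5 m[φ0→X15] = [4050, 20160, 12600]
r5 m[φ0→X5] = [1536, 1080, 1296]
r5 m[φ1→X5] = [45, 18, 30]
r5 m[φ1→X3] = [32256, 32256, 17920]
r5 m[φ2→X15] = [216, 192, 81]
r5 m[φ2→X8] = [10800, 32256, 22680]
r5 m[φ3→X3] = [3, 5, 6]
r5 m[φ4→X5] = [8, 9, 3]
r5 m[φ5→X8] = [9, 3, 3]
r5 m[φ6→X8] = [3, 8, 2]
r5 m[φ7→X5] = [7, 5, 6]
r5 m[X15→φ0] = [216, 192, 81]
r5 m[X15→φ2] = [1350, 4032, 2520]
r5 m[X5→φ0] = [2520, 810, 540]
r5 m[X5→φ1] = [3584, 2025, 1458]
r5 m[X5→φ4] = [20160, 4050, 14580]
r5 m[X5→φ7] = [23040, 7290, 7290]
r5 m[X3→φ1] = [3, 5, 6]
r5 m[X3→φ3] = [4032, 4032, 2240]
r5 m[X8→φ2] = [27, 24, 6]
r5 m[X8→φ5] = [144, 512, 162]
r5 m[X8→φ6] = [432, 192, 243]
r6 m[φ0→X15] = [4050, 20160, 12600]
r6 m[φ0→X5] = [1536, 1080, 1296]
r6 m[φ1→X5] = [45, 18, 30]
r6 m[φ1→X3] = [32256, 32256, 17920]
r6 m[φ2→X15] = [216, 192, 81]
r6 m[φ2→X8] = [10800, 32256, 22680]
r6 m[φ3→X3] = [3, 5, 6]
r6 m[φ4→X5] = [8, 9, 3]
r6 m[φ5→X8] = [9, 3, 3]
r6 m[φ6→X8] = [3, 8, 2]
r6 m[φ7→X5] = [7, 5, 6]
r6 m[X15→φ0] = [216, 192, 81]
r6 m[X15→φ2] = [4050, 20160, 12600]
r6 m[X5→φ0] = [2520, 810, 540]
r6 m[X5→φ1] = [86016, 48600, 23328]
r6 m[X5→φ4] = [483840, 97200, 233280]
r6 m[X5→φ7] = [552960, 174960, 116640]
r6 m[X3→φ1] = [3, 5, 6]
r6 m[X3→φ3] = [32256, 32256, 17920]
r6 m[X8→φ2] = [27, 24, 6]
r6 m[X8→φ5] = [32400, 258048, 45360]
r6 m[X8→φ6] = [97200, 96768, 68040]
r7 m[φ0→X15] = [4050, 20160, 12600]
r7 m[φ0→X5] = [1536, 1080, 1296]
r7 m[φ1→X5] = [45, 18, 30]
r7 m[φ1→X3] = [774144, 774144, 430080]
r7 m[φ2→X15] = [216, 192, 81]
r7 m[φ2→X8] = [40320, 161280, 113400]
r7 m[φ3→X3] = [3, 5, 6]
r7 m[φ4→X5] = [8, 9, 3]
r7 m[φ5→X8] = [9, 3, 3]
r7 m[φ6→X8] = [3, 8, 2]
r7 m[φ7→X5] = [7, 5, 6]
r7 m[X15→φ0] = [216, 192, 81]
r7 m[X15→φ2] = [4050, 20160, 12600]
r7 m[X5→φ0] = [2520, 810, 540]
r7 m[X5→φ1] = [86016, 48600, 23328]
r7 m[X5→φ4] = [483840, 97200, 233280]
r7 m[X5→φ7] = [552960, 174960, 116640]
r7 m[X3→φ1] = [3, 5, 6]
r7 m[X3→φ3] = [32256, 32256, 17920]
r7 m[X8→φ2] = [27, 24, 6]
r7 m[X8→φ5] = [32400, 258048, 45360]
r7 m[X8→φ6] = [97200, 96768, 68040]
r8 m[φ0→X15] = [4050, 20160, 12600]
r8 m[φ0→X5] = [1536, 1080, 1296]
r8 m[φ1→X5] = [45, 18, 30]
r8 m[φ1→X3] = [774144, 774144, 430080]
r8 m[φ2→X15] = [216, 192, 81]
r8 m[φ2→X8] = [40320, 161280, 113400]
r8 m[φ3→X3] = [3, 5, 6]
r8 m[φ4→X5] = [8, 9, 3]
r8 m[φ5→X8] = [9, 3, 3]
r8 m[φ6→X8] = [3, 8, 2]
r8 m[φ7→X5] = [7, 5, 6]
r8 m[X15→φ0] = [216, 192, 81]
r8 m[X15→φ2] = [4050, 20160, 12600]
r8 m[X5→φ0] = [2520, 810, 540]
r8 m[X5→φ1] = [86016, 48600, 23328]
r8 m[X5→φ4] = [483840, 97200, 233280]
r8 m[X5→φ7] = [552960, 174960, 116640]
r8 m[X3→φ1] = [3, 5, 6]
r8 m[X3→φ3] = [774144, 774144, 430080]
r8 m[X8→φ2] = [27, 24, 6]
r8 m[X8→φ5] = [120960, 1290240, 226800]
r8 m[X8→φ6] = [362880, 483840, 340200]
r9 m[φ0→X15] = [4050, 20160, 12600]
r9 m[φ0→X5] = [1536, 1080, 1296]
r9 m[φ1→X5] = [45, 18, 30]
r9 m[φ1→X3] = [774144, 774144, 430080]
r9 m[φ2→X15] = [216, 192, 81]
r9 m[φ2→X8] = [40320, 161280, 113400]
r9 m[φ3→X3] = [3, 5, 6]
r9 m[φ4→X5] = [8, 9, 3]
r9 m[φ5→X8] = [9, 3, 3]
r9 m[φ6→X8] = [3, 8, 2]
r9 m[φ7→X5] = [7, 5, 6]
r9 m[X15→φ0] = [216, 192, 81]
r9 m[X15→φ2] = [4050, 20160, 12600]
r9 m[X5→φ0] = [2520, 810, 540]
r9 m[X5→φ1] = [86016, 48600, 23328]
r9 m[X5→φ4] = [483840, 97200, 233280]
r9 m[X5→φ7] = [552960, 174960, 116640]
r9 m[X3→φ1] = [3, 5, 6]
r9 m[X3→φ3] = [774144, 774144, 430080]
r9 m[X8→φ2] = [27, 24, 6]
r9 m[X8→φ5] = [120960, 1290240, 226800]
r9 m[X8→φ6] = [362880, 483840, 340200]
fixed point reached at round 9
traceback from X15: (X15=1, X5=0, X3=1, X8=1), score=3870720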